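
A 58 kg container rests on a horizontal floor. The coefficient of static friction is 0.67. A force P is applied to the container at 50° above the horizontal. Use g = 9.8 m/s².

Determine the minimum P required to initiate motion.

N = m g − P sin α (the pull lifts the container).
At impending slip, P cos α = μ_s N = μ_s (m g − P sin α).
Solving: P (cos α + μ_s sin α) = μ_s m g → P = 0.67×568/(cos 50° + 0.67 sin 50°) = 381/1.156 = 329 N.

P ≈ 329 N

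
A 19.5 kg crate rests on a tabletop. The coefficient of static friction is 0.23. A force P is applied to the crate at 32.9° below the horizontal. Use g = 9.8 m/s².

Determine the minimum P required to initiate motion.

P ≈ 61.5 N

N = m g + P sin α (the push presses the crate into the tabletop).
At impending slip, P cos α = μ_s N = μ_s (m g + P sin α).
Solving: P (cos α − μ_s sin α) = μ_s m g → P = 0.23×191/(cos 32.9° − 0.23 sin 32.9°) = 44/0.7147 = 61.5 N.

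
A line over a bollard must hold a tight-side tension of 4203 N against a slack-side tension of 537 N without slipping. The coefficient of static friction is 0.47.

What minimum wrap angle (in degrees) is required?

T₂/T₁ = e^{μβ} → β = ln(T₂/T₁)/μ.
β = ln(4203/537)/0.47 = 2.058/0.47 = 4.378 rad.
In degrees: β = 4.378 × 180/π = 251°.

β_min ≈ 251°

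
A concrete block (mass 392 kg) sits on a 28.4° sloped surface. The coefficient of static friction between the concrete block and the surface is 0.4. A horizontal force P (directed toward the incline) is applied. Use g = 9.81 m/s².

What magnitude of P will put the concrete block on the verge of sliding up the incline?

At impending motion up the slope, friction acts down-slope at its limit: f = μ_s N.
Perpendicular to the incline: N = m g cos θ + P sin θ.
Along the incline: P cos θ = m g sin θ + μ_s N = m g sin θ + μ_s (m g cos θ + P sin θ).
Solving, P (cos θ − μ_s sin θ) = m g (sin θ + μ_s cos θ), so P = 392×9.81×(sin 28.4° + 0.4 cos 28.4°)/(cos 28.4° − 0.4 sin 28.4°) = 3850×0.8275/0.6894 = 4620 N.

P ≈ 4620 N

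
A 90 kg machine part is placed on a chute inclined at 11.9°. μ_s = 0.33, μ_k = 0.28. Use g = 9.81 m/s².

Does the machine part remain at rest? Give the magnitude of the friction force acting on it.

f ≈ 182 N

N = m g cos θ = 864 N.
Down-slope weight component: m g sin θ = 182 N.
μ_s N = 285 N.
182 ≤ 285 N, so it stays put; friction = 182 N.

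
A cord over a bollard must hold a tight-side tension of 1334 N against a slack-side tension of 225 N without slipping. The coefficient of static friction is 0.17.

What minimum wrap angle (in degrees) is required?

β_min ≈ 600°

T₂/T₁ = e^{μβ} → β = ln(T₂/T₁)/μ.
β = ln(1334/225)/0.17 = 1.78/0.17 = 10.47 rad.
In degrees: β = 10.47 × 180/π = 600°.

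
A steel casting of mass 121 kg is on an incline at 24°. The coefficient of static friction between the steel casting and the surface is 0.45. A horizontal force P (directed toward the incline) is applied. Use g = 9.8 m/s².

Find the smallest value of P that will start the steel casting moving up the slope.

At impending motion up the slope, friction acts down-slope at its limit: f = μ_s N.
Perpendicular to the incline: N = m g cos θ + P sin θ.
Along the incline: P cos θ = m g sin θ + μ_s N = m g sin θ + μ_s (m g cos θ + P sin θ).
Solving, P (cos θ − μ_s sin θ) = m g (sin θ + μ_s cos θ), so P = 121×9.8×(sin 24° + 0.45 cos 24°)/(cos 24° − 0.45 sin 24°) = 1190×0.8178/0.7305 = 1330 N.

P ≈ 1330 N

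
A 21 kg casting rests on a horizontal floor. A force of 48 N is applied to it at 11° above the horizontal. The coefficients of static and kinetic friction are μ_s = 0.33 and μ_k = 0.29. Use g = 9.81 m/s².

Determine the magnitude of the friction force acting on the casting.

Vertical equilibrium gives N = m g − P sin α = 196.9 N.
For equilibrium, f = P cos α = 48×cos 11° = 47.12 N.
μ_s N = 0.33 × 196.9 = 64.96 N.
Since 47.12 N does not exceed the limit, the casting stays at rest and f = 47.1 N.

f ≈ 47.1 N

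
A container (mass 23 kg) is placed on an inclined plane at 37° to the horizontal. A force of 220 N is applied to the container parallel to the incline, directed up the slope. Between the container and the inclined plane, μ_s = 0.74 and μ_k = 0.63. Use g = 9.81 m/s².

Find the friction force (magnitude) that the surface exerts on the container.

The normal reaction is N = m g cos θ = 180.2 N.
Parallel to the incline, ΣF = 0 gives f = m g sin θ − P = 135.8 − 220 = -84.21 N (up-slope positive).
The static-friction ceiling is μ_s N = 0.74 × 180.2 = 133.3 N.
Since |-84.21| ≤ 133.3 N, static friction is sufficient; f equals the required value, not μ_s N.

f ≈ 84.2 N (down the incline)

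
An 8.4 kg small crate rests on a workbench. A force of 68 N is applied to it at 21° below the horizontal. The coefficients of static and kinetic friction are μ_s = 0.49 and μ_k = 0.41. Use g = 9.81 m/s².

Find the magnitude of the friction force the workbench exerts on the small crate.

The vertical component of P adds to the normal force: N = m g + P sin α = 82.4 + 24.37 = 106.8 N.
The horizontal driving force is P cos α = 63.48 N, so equilibrium needs friction f = 63.48 N.
μ_s N = 0.49 × 106.8 = 52.32 N.
The required friction exceeds μ_s N, so the small crate moves and f = μ_k N = 43.8 N.

f ≈ 43.8 N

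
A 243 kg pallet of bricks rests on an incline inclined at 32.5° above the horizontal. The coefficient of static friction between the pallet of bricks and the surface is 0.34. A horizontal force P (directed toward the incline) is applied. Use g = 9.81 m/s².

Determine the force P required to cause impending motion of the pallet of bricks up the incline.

P ≈ 2970 N

At impending motion up the slope, friction acts down-slope at its limit: f = μ_s N.
Perpendicular to the incline: N = m g cos θ + P sin θ.
Along the incline: P cos θ = m g sin θ + μ_s N = m g sin θ + μ_s (m g cos θ + P sin θ).
Solving, P (cos θ − μ_s sin θ) = m g (sin θ + μ_s cos θ), so P = 243×9.81×(sin 32.5° + 0.34 cos 32.5°)/(cos 32.5° − 0.34 sin 32.5°) = 2380×0.8241/0.6607 = 2970 N.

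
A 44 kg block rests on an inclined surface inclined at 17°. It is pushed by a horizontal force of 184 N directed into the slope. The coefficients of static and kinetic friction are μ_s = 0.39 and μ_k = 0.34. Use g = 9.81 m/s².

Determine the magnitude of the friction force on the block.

Normal direction: N = m g cos θ + P sin θ = 466.6 N.
Parallel to the incline: P cos θ − m g sin θ = 176 − 126.2 = 49.76 N; the friction needed to balance this is 49.76 N acting down the slope.
The limit of static friction is μ_s N = 182 N.
Since 49.76 N is within the 182 N limit, the block stays put and friction is exactly 49.8 N.

f ≈ 49.8 N (down the incline)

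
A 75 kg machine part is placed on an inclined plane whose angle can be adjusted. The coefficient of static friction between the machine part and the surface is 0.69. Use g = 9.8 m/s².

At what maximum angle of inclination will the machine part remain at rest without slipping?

At the slip threshold, m g sin θ = μ_s · m g cos θ, so tan θ = μ_s.
θ_max = arctan(0.69) = 34.6°.

θ_max ≈ 34.6°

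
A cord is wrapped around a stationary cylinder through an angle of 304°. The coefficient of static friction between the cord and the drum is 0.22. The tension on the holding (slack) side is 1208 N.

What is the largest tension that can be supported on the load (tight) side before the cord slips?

At impending slip the capstan equation gives T₂/T₁ = e^{μβ} with β in radians.
β = 304° × π/180 = 5.306 rad.
e^{μβ} = e^{0.22×5.306} = 3.213.
T₂ = T₁ · e^{μβ} = 1208 × 3.213 = 3880 N.

T_max ≈ 3880 N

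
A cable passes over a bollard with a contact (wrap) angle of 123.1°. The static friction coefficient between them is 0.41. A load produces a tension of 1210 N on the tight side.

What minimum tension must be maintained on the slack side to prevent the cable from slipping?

T_min ≈ 501 N

Capstan equation at impending slip: T_tight/T_slack = e^{μβ}.
β = 123.1° = 2.149 rad; e^{μβ} = e^{0.41×2.149} = 2.413.
T_slack = T_tight / e^{μβ} = 1210 / 2.413 = 501 N.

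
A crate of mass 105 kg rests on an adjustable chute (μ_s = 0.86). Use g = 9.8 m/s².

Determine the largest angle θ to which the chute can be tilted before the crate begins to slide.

At the slip threshold, m g sin θ = μ_s · m g cos θ, so tan θ = μ_s.
θ_max = arctan(0.86) = 40.7°.

θ_max ≈ 40.7°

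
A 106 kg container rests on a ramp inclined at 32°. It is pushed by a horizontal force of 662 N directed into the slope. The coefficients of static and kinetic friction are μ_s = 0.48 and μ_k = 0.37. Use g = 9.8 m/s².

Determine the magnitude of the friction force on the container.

The horizontal push has a component P sin θ into the surface, so N = m g cos θ + P sin θ = 881 + 350.8 = 1232 N.
Parallel to the incline: P cos θ − m g sin θ = 561.4 − 550.5 = 10.93 N; the friction needed to balance this is 10.93 N acting down the slope.
Maximum static friction: μ_s N = 0.48 × 1232 = 591.2 N.
Since 10.93 N is within the 591.2 N limit, the container stays put and friction is exactly 10.9 N.

f ≈ 10.9 N (down the incline)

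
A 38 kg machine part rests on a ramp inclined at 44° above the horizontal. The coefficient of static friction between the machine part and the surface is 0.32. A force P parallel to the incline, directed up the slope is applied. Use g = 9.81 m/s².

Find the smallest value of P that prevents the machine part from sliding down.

The machine part tends to slide down (tan θ > μ_s), so at the point of impending slip friction acts up-slope at its limit: f = μ_s N.
P is parallel to the surface, so N = m g cos θ = 268 N.
Along the incline: P + μ_s N = m g sin θ, so P = 259 − 0.32×268 = 173 N.

P_min ≈ 173 N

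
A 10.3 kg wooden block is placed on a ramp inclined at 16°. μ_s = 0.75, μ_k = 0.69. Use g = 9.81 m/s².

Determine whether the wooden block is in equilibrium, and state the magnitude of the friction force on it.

f ≈ 27.9 N

N = m g cos θ = 97.1 N.
Down-slope weight component: m g sin θ = 27.9 N.
μ_s N = 72.8 N.
27.9 ≤ 72.8 N, so it stays put; friction = 27.9 N.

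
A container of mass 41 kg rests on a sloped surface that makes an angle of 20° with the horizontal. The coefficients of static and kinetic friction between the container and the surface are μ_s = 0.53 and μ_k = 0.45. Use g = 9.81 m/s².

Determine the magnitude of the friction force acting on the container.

f ≈ 138 N (up the incline)

The normal reaction is N = m g cos θ = 378 N.
Along the slope the weight component is m g sin θ = 137.6 N; friction must supply exactly this, acting up-slope.
Maximum static friction available: μ_s N = 0.53 × 378 = 200.3 N.
Since |137.6| ≤ 200.3 N, static friction is sufficient; f equals the required value, not μ_s N.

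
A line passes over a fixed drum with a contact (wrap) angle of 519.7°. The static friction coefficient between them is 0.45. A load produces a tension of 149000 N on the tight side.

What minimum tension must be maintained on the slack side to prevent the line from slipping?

T_min ≈ 2510 N

Capstan equation at impending slip: T_tight/T_slack = e^{μβ}.
β = 519.7° = 9.07 rad; e^{μβ} = e^{0.45×9.07} = 59.25.
T_slack = T_tight / e^{μβ} = 149000 / 59.25 = 2510 N.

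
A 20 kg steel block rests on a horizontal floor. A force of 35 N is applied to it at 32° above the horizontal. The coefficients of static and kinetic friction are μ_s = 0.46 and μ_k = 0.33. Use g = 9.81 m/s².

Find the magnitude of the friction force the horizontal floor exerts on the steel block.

f ≈ 29.7 N

The vertical component of P reduces the normal force: N = m g − P sin α = 196.2 − 18.55 = 177.7 N.
The horizontal driving force is P cos α = 29.68 N, so equilibrium needs friction f = 29.68 N.
μ_s N = 0.46 × 177.7 = 81.72 N.
29.68 ≤ 81.72 N → static; friction equals the required 29.7 N.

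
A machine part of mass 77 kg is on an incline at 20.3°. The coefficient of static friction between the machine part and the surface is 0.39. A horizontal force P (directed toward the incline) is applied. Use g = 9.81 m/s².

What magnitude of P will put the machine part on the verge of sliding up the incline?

At impending motion up the slope, friction acts down-slope at its limit: f = μ_s N.
Perpendicular to the incline: N = m g cos θ + P sin θ.
Along the incline: P cos θ = m g sin θ + μ_s N = m g sin θ + μ_s (m g cos θ + P sin θ).
Solving, P (cos θ − μ_s sin θ) = m g (sin θ + μ_s cos θ), so P = 77×9.81×(sin 20.3° + 0.39 cos 20.3°)/(cos 20.3° − 0.39 sin 20.3°) = 755×0.7127/0.8026 = 671 N.

P ≈ 671 N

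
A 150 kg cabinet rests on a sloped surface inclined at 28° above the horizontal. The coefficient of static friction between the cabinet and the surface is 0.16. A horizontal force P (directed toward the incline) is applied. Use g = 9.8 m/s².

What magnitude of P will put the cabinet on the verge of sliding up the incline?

At impending motion up the slope, friction acts down-slope at its limit: f = μ_s N.
Perpendicular to the incline: N = m g cos θ + P sin θ.
Along the incline: P cos θ = m g sin θ + μ_s N = m g sin θ + μ_s (m g cos θ + P sin θ).
Solving, P (cos θ − μ_s sin θ) = m g (sin θ + μ_s cos θ), so P = 150×9.8×(sin 28° + 0.16 cos 28°)/(cos 28° − 0.16 sin 28°) = 1470×0.6107/0.8078 = 1110 N.

P ≈ 1110 N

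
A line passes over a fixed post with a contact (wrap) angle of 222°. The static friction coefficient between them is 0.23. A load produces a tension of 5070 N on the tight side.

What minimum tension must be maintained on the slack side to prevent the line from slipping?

Capstan equation at impending slip: T_tight/T_slack = e^{μβ}.
β = 222° = 3.875 rad; e^{μβ} = e^{0.23×3.875} = 2.438.
T_slack = T_tight / e^{μβ} = 5070 / 2.438 = 2080 N.

T_min ≈ 2080 N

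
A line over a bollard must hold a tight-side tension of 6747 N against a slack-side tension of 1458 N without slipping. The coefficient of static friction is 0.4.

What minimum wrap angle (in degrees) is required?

T₂/T₁ = e^{μβ} → β = ln(T₂/T₁)/μ.
β = ln(6747/1458)/0.4 = 1.532/0.4 = 3.83 rad.
In degrees: β = 3.83 × 180/π = 219°.

β_min ≈ 219°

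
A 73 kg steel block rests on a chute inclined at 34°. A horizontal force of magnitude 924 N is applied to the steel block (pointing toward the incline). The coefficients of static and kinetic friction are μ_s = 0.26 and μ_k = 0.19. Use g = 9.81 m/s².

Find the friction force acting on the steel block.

The horizontal push has a component P sin θ into the surface, so N = m g cos θ + P sin θ = 593.7 + 516.7 = 1110 N.
Along the incline, the net driving force (taking up-slope positive) is P cos θ − m g sin θ = 766 − 400.5 = 365.6 N, so equilibrium requires friction f = -365.6 N (down-slope).
The limit of static friction is μ_s N = 288.7 N.
|f_req| = 365.6 > 288.7 N → the steel block slides up the incline; f = μ_k N = 0.19 × 1110 = 211 N.

f ≈ 211 N (down the incline)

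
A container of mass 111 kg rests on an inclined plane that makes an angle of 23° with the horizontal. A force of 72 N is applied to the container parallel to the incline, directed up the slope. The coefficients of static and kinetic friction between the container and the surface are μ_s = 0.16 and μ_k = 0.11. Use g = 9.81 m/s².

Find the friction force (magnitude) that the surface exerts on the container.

f ≈ 110 N (up the incline)

Normal force: N = m g cos θ = 111 × 9.81 × cos 23° = 1002 N.
The friction needed for equilibrium is m g sin θ − P = 425.5 − 72 = 353.5 N, measured positive up-slope.
Static friction can supply at most μ_s N = 160.4 N.
|353.5| exceeds 160.4 N, so the container slips down-slope; friction is kinetic, f = μ_k N = 0.11×1002 = 110 N.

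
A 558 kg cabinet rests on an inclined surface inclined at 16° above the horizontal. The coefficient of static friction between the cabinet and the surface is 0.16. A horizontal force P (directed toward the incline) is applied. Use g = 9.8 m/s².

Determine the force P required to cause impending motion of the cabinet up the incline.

P ≈ 2560 N

At impending motion up the slope, friction acts down-slope at its limit: f = μ_s N.
Perpendicular to the incline: N = m g cos θ + P sin θ.
Along the incline: P cos θ = m g sin θ + μ_s N = m g sin θ + μ_s (m g cos θ + P sin θ).
Solving, P (cos θ − μ_s sin θ) = m g (sin θ + μ_s cos θ), so P = 558×9.8×(sin 16° + 0.16 cos 16°)/(cos 16° − 0.16 sin 16°) = 5470×0.4294/0.9172 = 2560 N.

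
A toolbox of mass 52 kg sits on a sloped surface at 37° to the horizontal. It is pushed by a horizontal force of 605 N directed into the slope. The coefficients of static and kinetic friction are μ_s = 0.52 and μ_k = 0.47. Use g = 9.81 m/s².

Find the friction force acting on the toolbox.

The horizontal push has a component P sin θ into the surface, so N = m g cos θ + P sin θ = 407.4 + 364.1 = 771.5 N.
Along the incline, the net driving force (taking up-slope positive) is P cos θ − m g sin θ = 483.2 − 307 = 176.2 N, so equilibrium requires friction f = -176.2 N (down-slope).
The limit of static friction is μ_s N = 401.2 N.
Since 176.2 N is within the 401.2 N limit, the toolbox stays put and friction is exactly 176 N.

f ≈ 176 N (down the incline)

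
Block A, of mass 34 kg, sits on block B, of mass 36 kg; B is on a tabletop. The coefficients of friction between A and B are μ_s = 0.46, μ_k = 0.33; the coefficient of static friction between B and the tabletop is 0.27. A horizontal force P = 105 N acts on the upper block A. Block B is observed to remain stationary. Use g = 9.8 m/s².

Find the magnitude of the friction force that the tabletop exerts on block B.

f ≈ 105 N

Between the blocks, N₁ = m_A g = 333.2 N.
Maximum static friction on A from B: μ_s N₁ = 0.46×333.2 = 153.3 N.
Since P = 105 N ≤ 153.3 N, A does not slip on B; friction on A equals P = 105 N.
B experiences an equal 105 N forward from A (third law). B is in equilibrium, so the floor supplies f₂ = 105 N of static friction (limit μ_s(m_A+m_B)g = 185.2 N, not exceeded).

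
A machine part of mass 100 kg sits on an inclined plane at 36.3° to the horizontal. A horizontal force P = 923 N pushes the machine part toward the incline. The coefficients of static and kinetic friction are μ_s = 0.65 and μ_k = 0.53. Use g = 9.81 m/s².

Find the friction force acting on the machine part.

f ≈ 163 N (down the incline)

Resolve perpendicular to the incline: N = m g cos θ + P sin θ = 100×9.81×cos 36.3° + 923×sin 36.3° = 1337 N.
Parallel to the incline: P cos θ − m g sin θ = 743.9 − 580.8 = 163.1 N; the friction needed to balance this is 163.1 N acting down the slope.
The limit of static friction is μ_s N = 869.1 N.
Since 163.1 N is within the 869.1 N limit, the machine part stays put and friction is exactly 163 N.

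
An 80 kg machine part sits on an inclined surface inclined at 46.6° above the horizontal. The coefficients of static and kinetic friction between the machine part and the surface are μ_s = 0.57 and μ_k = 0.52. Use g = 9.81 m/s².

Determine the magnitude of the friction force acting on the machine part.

f ≈ 280 N (up the incline)

The normal reaction is N = m g cos θ = 539.2 N.
For equilibrium along the incline, friction must balance the weight component: f = m g sin θ = 570.2 N up the slope.
Maximum static friction available: μ_s N = 0.57 × 539.2 = 307.4 N.
Since |570.2| > 307.4 N, static friction cannot hold it; the machine part slides down the incline and kinetic friction applies: f = μ_k N = 0.52 × 539.2 = 280 N.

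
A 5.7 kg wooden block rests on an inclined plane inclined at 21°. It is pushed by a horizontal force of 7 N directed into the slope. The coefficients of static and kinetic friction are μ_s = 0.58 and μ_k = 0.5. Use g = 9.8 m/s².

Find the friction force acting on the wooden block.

Normal direction: N = m g cos θ + P sin θ = 54.66 N.
Along the incline, the net driving force (taking up-slope positive) is P cos θ − m g sin θ = 6.535 − 20.02 = -13.48 N, so equilibrium requires friction f = 13.48 N (up-slope).
The limit of static friction is μ_s N = 31.7 N.
Since 13.48 N is within the 31.7 N limit, the wooden block stays put and friction is exactly 13.5 N.

f ≈ 13.5 N (up the incline)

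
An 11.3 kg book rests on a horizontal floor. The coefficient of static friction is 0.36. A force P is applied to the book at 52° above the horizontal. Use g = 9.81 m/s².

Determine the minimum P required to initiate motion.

P ≈ 44.4 N

N = m g − P sin α (the pull lifts the book).
At impending slip, P cos α = μ_s N = μ_s (m g − P sin α).
Solving: P (cos α + μ_s sin α) = μ_s m g → P = 0.36×111/(cos 52° + 0.36 sin 52°) = 39.9/0.8993 = 44.4 N.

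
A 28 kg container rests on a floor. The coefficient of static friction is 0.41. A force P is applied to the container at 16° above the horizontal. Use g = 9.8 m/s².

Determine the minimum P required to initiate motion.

N = m g − P sin α (the pull lifts the container).
At impending slip, P cos α = μ_s N = μ_s (m g − P sin α).
Solving: P (cos α + μ_s sin α) = μ_s m g → P = 0.41×274/(cos 16° + 0.41 sin 16°) = 113/1.074 = 105 N.

P ≈ 105 N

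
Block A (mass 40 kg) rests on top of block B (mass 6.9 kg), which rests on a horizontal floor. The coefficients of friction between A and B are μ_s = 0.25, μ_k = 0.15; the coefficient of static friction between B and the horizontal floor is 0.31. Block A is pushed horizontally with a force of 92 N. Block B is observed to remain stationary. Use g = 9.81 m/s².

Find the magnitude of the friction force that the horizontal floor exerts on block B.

f ≈ 92 N

The normal force B exerts on A is simply A's weight, N₁ = 392.4 N.
So the A–B interface can sustain at most μ_s N₁ = 98.1 N of static friction.
P = 92 N is within that limit, so A and B move together (both at rest); the A–B friction is simply f₁ = P = 92 N.
B experiences an equal 92 N forward from A (third law). B is in equilibrium, so the floor supplies f₂ = 92 N of static friction (limit μ_s(m_A+m_B)g = 142.6 N, not exceeded).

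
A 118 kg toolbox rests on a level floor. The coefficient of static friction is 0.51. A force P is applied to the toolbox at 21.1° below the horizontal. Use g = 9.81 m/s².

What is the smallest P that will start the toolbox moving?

P ≈ 788 N

N = m g + P sin α (the push presses the toolbox into the level floor).
At impending slip, P cos α = μ_s N = μ_s (m g + P sin α).
Solving: P (cos α − μ_s sin α) = μ_s m g → P = 0.51×1160/(cos 21.1° − 0.51 sin 21.1°) = 590/0.7494 = 788 N.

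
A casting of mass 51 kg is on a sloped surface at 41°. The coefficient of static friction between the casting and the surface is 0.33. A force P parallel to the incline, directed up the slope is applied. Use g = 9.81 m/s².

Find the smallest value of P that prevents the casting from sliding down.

The casting tends to slide down (tan θ > μ_s), so at the point of impending slip friction acts up-slope at its limit: f = μ_s N.
P is parallel to the surface, so N = m g cos θ = 378 N.
Along the incline: P + μ_s N = m g sin θ, so P = 328 − 0.33×378 = 204 N.

P_min ≈ 204 N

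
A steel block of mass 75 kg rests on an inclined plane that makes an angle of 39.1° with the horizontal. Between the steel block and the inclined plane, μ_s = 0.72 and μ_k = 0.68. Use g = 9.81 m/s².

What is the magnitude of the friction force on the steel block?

f ≈ 388 N (up the incline)

Normal force: N = m g cos θ = 75 × 9.81 × cos 39.1° = 571 N.
For equilibrium along the incline, friction must balance the weight component: f = m g sin θ = 464 N up the slope.
The static-friction ceiling is μ_s N = 0.72 × 571 = 411.1 N.
Since |464| > 411.1 N, static friction cannot hold it; the steel block slides down the incline and kinetic friction applies: f = μ_k N = 0.68 × 571 = 388 N.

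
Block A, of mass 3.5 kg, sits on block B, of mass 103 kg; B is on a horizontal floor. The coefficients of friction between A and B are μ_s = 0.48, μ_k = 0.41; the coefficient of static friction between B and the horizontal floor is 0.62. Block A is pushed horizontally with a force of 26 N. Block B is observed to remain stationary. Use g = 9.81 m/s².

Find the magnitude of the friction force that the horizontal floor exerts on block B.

f ≈ 14.1 N

The normal force B exerts on A is simply A's weight, N₁ = 34.34 N.
So the A–B interface can sustain at most μ_s N₁ = 16.48 N of static friction.
P = 26 N exceeds that limit, so A slips over B and the interface friction becomes kinetic: f₁ = μ_k N₁ = 0.41×34.34 = 14.1 N.
By Newton's third law B feels 14.1 N forward from A. With B stationary, the floor's static friction on B balances it: f₂ = 14.1 N (well within μ_s(m_A+m_B)g = 647.8 N).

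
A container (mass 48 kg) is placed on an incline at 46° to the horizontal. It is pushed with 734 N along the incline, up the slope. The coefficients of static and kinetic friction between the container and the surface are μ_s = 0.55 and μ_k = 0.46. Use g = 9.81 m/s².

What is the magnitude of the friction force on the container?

f ≈ 150 N (down the incline)

Perpendicular to the surface, N = m g cos θ = 48·9.81·cos 46° = 327.1 N.
Parallel to the incline, ΣF = 0 gives f = m g sin θ − P = 338.7 − 734 = -395.3 N (up-slope positive).
The static-friction ceiling is μ_s N = 0.55 × 327.1 = 179.9 N.
|-395.3| exceeds 179.9 N, so the container slips up-slope; friction is kinetic, f = μ_k N = 0.46×327.1 = 150 N.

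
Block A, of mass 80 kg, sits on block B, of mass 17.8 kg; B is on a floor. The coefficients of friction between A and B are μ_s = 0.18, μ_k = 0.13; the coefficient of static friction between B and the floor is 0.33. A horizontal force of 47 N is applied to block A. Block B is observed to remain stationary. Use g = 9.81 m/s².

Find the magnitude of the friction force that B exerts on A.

Between the blocks, N₁ = m_A g = 784.8 N.
Maximum static friction on A from B: μ_s N₁ = 0.18×784.8 = 141.3 N.
P = 47 N is within that limit, so A and B move together (both at rest); the A–B friction is simply f₁ = P = 47 N.
B experiences an equal 47 N forward from A (third law). B is in equilibrium, so the floor supplies f₂ = 47 N of static friction (limit μ_s(m_A+m_B)g = 316.6 N, not exceeded).

f ≈ 47 N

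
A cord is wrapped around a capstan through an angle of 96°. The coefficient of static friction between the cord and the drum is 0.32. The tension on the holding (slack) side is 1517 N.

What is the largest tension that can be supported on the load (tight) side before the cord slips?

At impending slip the capstan equation gives T₂/T₁ = e^{μβ} with β in radians.
β = 96° × π/180 = 1.676 rad.
e^{μβ} = e^{0.32×1.676} = 1.709.
T₂ = T₁ · e^{μβ} = 1517 × 1.709 = 2590 N.

T_max ≈ 2590 N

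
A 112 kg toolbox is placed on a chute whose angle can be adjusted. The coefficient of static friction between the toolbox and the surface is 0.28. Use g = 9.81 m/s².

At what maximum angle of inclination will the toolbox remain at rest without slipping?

θ_max ≈ 15.6°

At the slip threshold, m g sin θ = μ_s · m g cos θ, so tan θ = μ_s.
θ_max = arctan(0.28) = 15.6°.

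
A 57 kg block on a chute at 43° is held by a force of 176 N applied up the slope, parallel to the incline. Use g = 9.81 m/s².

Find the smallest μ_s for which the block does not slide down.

N = m g cos θ = 409 N.
Friction must make up the shortfall along the incline: f = m g sin θ − P = 381.4 − 176 = 205.4 N.
At the threshold f = μ_s N, so μ_s,min = 205.4/409 = 0.502.

μ_s,min ≈ 0.502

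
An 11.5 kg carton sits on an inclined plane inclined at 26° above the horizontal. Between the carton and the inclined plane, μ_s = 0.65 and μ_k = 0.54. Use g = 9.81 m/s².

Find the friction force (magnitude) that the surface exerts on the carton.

f ≈ 49.5 N (up the incline)

Normal force: N = m g cos θ = 11.5 × 9.81 × cos 26° = 101.4 N.
For equilibrium along the incline, friction must balance the weight component: f = m g sin θ = 49.45 N up the slope.
Maximum static friction available: μ_s N = 0.65 × 101.4 = 65.91 N.
Since |49.45| ≤ 65.91 N, the carton remains in static equilibrium and friction takes exactly the required value.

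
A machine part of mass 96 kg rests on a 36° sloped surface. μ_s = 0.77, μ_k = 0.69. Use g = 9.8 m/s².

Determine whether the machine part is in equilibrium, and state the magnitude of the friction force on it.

N = m g cos θ = 761 N.
Down-slope weight component: m g sin θ = 553 N.
μ_s N = 586 N.
553 ≤ 586 N, so it stays put; friction = 553 N.

f ≈ 553 N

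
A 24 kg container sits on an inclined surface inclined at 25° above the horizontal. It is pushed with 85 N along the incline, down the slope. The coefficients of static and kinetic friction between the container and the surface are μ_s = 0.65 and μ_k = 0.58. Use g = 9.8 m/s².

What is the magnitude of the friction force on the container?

The normal reaction is N = m g cos θ = 213.2 N.
Parallel to the incline, ΣF = 0 gives f = m g sin θ + P = 99.4 + 85 = 184.4 N (up-slope positive).
Maximum static friction available: μ_s N = 0.65 × 213.2 = 138.6 N.
Since |184.4| > 138.6 N, static friction cannot hold it; the container slides down the incline and kinetic friction applies: f = μ_k N = 0.58 × 213.2 = 124 N.

f ≈ 124 N (up the incline)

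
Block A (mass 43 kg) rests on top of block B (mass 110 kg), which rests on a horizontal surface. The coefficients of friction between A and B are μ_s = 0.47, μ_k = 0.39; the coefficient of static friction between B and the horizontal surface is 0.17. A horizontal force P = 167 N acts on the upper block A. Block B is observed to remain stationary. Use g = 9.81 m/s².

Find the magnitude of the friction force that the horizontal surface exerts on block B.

Between the blocks, N₁ = m_A g = 421.8 N.
So the A–B interface can sustain at most μ_s N₁ = 198.3 N of static friction.
P = 167 N is within that limit, so A and B move together (both at rest); the A–B friction is simply f₁ = P = 167 N.
By Newton's third law B feels 167 N forward from A. With B stationary, the floor's static friction on B balances it: f₂ = 167 N (well within μ_s(m_A+m_B)g = 255.2 N).

f ≈ 167 N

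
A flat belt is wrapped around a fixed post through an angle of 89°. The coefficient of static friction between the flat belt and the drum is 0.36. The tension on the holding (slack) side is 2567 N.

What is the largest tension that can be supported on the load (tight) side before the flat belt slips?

T_max ≈ 4490 N

At impending slip the capstan equation gives T₂/T₁ = e^{μβ} with β in radians.
β = 89° × π/180 = 1.553 rad.
e^{μβ} = e^{0.36×1.553} = 1.749.
T₂ = T₁ · e^{μβ} = 2567 × 1.749 = 4490 N.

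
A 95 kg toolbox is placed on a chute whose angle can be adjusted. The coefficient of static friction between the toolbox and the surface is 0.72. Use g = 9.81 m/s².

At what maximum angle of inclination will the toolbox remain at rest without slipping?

At the slip threshold, m g sin θ = μ_s · m g cos θ, so tan θ = μ_s.
θ_max = arctan(0.72) = 35.8°.

θ_max ≈ 35.8°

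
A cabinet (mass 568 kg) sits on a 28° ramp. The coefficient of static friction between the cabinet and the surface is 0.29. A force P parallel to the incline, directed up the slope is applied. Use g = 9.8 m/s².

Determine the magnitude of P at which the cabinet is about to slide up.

At impending motion up the slope, friction acts down-slope at its limit: f = μ_s N.
P is parallel to the surface, so N = m g cos θ = 4910 N.
Along the incline: P = m g sin θ + μ_s N = 2610 + 0.29×4910 = 4040 N.

P ≈ 4040 N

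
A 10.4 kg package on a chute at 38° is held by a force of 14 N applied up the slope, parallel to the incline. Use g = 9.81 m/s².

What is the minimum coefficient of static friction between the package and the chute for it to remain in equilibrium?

μ_s,min ≈ 0.607

N = m g cos θ = 80.4 N.
Friction must make up the shortfall along the incline: f = m g sin θ − P = 62.81 − 14 = 48.81 N.
At the threshold f = μ_s N, so μ_s,min = 48.81/80.4 = 0.607.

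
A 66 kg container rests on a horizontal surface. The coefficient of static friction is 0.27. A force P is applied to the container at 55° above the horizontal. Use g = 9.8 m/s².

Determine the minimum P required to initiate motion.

N = m g − P sin α (the pull lifts the container).
At impending slip, P cos α = μ_s N = μ_s (m g − P sin α).
Solving: P (cos α + μ_s sin α) = μ_s m g → P = 0.27×647/(cos 55° + 0.27 sin 55°) = 175/0.7947 = 220 N.

P ≈ 220 N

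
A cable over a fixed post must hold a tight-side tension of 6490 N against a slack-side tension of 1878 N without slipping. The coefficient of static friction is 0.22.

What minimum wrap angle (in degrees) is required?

β_min ≈ 323°

T₂/T₁ = e^{μβ} → β = ln(T₂/T₁)/μ.
β = ln(6490/1878)/0.22 = 1.24/0.22 = 5.637 rad.
In degrees: β = 5.637 × 180/π = 323°.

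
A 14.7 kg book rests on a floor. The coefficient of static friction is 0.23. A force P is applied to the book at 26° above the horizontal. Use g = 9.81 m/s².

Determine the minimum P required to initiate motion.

N = m g − P sin α (the pull lifts the book).
At impending slip, P cos α = μ_s N = μ_s (m g − P sin α).
Solving: P (cos α + μ_s sin α) = μ_s m g → P = 0.23×144/(cos 26° + 0.23 sin 26°) = 33.2/0.9996 = 33.2 N.

P ≈ 33.2 N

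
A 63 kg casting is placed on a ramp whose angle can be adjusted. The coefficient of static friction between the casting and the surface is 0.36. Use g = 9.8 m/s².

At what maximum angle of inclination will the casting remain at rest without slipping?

At the slip threshold, m g sin θ = μ_s · m g cos θ, so tan θ = μ_s.
θ_max = arctan(0.36) = 19.8°.

θ_max ≈ 19.8°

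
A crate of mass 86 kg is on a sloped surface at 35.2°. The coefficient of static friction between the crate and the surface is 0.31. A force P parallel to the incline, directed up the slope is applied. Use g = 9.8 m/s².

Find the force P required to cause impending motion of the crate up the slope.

P ≈ 699 N

At impending motion up the slope, friction acts down-slope at its limit: f = μ_s N.
P is parallel to the surface, so N = m g cos θ = 689 N.
Along the incline: P = m g sin θ + μ_s N = 486 + 0.31×689 = 699 N.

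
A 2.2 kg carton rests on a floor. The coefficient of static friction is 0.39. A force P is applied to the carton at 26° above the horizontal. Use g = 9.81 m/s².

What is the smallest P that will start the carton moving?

P ≈ 7.87 N

N = m g − P sin α (the pull lifts the carton).
At impending slip, P cos α = μ_s N = μ_s (m g − P sin α).
Solving: P (cos α + μ_s sin α) = μ_s m g → P = 0.39×21.6/(cos 26° + 0.39 sin 26°) = 8.42/1.07 = 7.87 N.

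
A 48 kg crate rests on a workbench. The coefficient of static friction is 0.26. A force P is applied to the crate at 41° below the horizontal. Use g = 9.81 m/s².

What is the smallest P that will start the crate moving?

P ≈ 210 N

N = m g + P sin α (the push presses the crate into the workbench).
At impending slip, P cos α = μ_s N = μ_s (m g + P sin α).
Solving: P (cos α − μ_s sin α) = μ_s m g → P = 0.26×471/(cos 41° − 0.26 sin 41°) = 122/0.5841 = 210 N.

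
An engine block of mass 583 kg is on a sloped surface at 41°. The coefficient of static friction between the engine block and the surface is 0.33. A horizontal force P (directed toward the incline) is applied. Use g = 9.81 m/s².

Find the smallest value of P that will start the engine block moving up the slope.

P ≈ 9620 N

At impending motion up the slope, friction acts down-slope at its limit: f = μ_s N.
Perpendicular to the incline: N = m g cos θ + P sin θ.
Along the incline: P cos θ = m g sin θ + μ_s N = m g sin θ + μ_s (m g cos θ + P sin θ).
Solving, P (cos θ − μ_s sin θ) = m g (sin θ + μ_s cos θ), so P = 583×9.81×(sin 41° + 0.33 cos 41°)/(cos 41° − 0.33 sin 41°) = 5720×0.9051/0.5382 = 9620 N.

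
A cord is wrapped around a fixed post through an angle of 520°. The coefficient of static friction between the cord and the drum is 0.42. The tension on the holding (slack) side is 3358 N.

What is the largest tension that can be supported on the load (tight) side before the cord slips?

At impending slip the capstan equation gives T₂/T₁ = e^{μβ} with β in radians.
β = 520° × π/180 = 9.076 rad.
e^{μβ} = e^{0.42×9.076} = 45.23.
T₂ = T₁ · e^{μβ} = 3358 × 45.23 = 152000 N.

T_max ≈ 152000 N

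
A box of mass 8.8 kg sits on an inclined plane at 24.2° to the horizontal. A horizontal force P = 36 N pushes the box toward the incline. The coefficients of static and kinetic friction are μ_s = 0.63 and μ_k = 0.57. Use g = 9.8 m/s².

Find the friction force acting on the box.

f ≈ 2.52 N (up the incline)

Normal direction: N = m g cos θ + P sin θ = 93.42 N.
Parallel to the incline: P cos θ − m g sin θ = 32.84 − 35.35 = -2.515 N; the friction needed to balance this is 2.515 N acting up the slope.
Maximum static friction: μ_s N = 0.63 × 93.42 = 58.85 N.
|f_req| = 2.515 ≤ 58.85 N → the box is in equilibrium; friction equals the required value.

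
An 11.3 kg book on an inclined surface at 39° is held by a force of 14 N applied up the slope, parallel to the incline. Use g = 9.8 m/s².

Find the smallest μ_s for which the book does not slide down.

N = m g cos θ = 86.06 N.
Friction must make up the shortfall along the incline: f = m g sin θ − P = 69.69 − 14 = 55.69 N.
At the threshold f = μ_s N, so μ_s,min = 55.69/86.06 = 0.647.

μ_s,min ≈ 0.647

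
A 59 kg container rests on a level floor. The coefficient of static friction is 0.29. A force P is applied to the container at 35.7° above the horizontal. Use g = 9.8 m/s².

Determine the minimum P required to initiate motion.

P ≈ 171 N

N = m g − P sin α (the pull lifts the container).
At impending slip, P cos α = μ_s N = μ_s (m g − P sin α).
Solving: P (cos α + μ_s sin α) = μ_s m g → P = 0.29×578/(cos 35.7° + 0.29 sin 35.7°) = 168/0.9813 = 171 N.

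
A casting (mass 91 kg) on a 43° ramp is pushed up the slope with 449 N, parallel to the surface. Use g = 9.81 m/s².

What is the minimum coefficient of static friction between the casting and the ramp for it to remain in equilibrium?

N = m g cos θ = 652.9 N.
Friction must make up the shortfall along the incline: f = m g sin θ − P = 608.8 − 449 = 159.8 N.
At the threshold f = μ_s N, so μ_s,min = 159.8/652.9 = 0.245.

μ_s,min ≈ 0.245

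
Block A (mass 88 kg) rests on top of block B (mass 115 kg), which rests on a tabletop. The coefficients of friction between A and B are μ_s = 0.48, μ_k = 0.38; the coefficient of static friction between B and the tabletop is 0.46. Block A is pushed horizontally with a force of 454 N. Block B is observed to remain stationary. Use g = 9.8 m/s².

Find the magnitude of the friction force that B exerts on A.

Between the blocks, N₁ = m_A g = 862.4 N.
Maximum static friction on A from B: μ_s N₁ = 0.48×862.4 = 414 N.
P = 454 N exceeds that limit, so A slips over B and the interface friction becomes kinetic: f₁ = μ_k N₁ = 0.38×862.4 = 328 N.
B experiences an equal 328 N forward from A (third law). B is in equilibrium, so the floor supplies f₂ = 328 N of static friction (limit μ_s(m_A+m_B)g = 915.1 N, not exceeded).

f ≈ 328 N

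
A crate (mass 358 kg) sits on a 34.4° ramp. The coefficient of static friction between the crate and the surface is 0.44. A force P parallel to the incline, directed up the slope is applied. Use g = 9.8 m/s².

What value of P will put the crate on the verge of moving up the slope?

P ≈ 3260 N

At impending motion up the slope, friction acts down-slope at its limit: f = μ_s N.
P is parallel to the surface, so N = m g cos θ = 2890 N.
Along the incline: P = m g sin θ + μ_s N = 1980 + 0.44×2890 = 3260 N.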